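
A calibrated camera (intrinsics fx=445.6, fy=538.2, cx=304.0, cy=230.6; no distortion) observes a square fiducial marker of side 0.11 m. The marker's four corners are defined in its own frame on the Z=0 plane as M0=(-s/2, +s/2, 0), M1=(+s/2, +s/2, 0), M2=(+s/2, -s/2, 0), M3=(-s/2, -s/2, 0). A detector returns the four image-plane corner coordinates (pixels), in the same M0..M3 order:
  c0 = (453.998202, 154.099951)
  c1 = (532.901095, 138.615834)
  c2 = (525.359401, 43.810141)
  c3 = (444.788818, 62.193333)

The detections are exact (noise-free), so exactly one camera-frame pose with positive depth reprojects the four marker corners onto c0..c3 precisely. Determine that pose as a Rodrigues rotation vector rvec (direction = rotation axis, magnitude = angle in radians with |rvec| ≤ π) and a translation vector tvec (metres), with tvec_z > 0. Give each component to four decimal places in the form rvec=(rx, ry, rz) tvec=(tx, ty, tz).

Intrinsics K: fx=445.6, fy=538.2, cx=304.0, cy=230.6
Marker side s = 0.11 m; corners in marker frame (Z=0):
  M0 = (-0.0550, +0.0550, 0)
  M1 = (+0.0550, +0.0550, 0)
  M2 = (+0.0550, -0.0550, 0)
  M3 = (-0.0550, -0.0550, 0)
Detected image corners:
  c0 = (453.998202, 154.099951) px
  c1 = (532.901095, 138.615834) px
  c2 = (525.359401, 43.810141) px
  c3 = (444.788818, 62.193333) px
Planar DLT: solve 8×8 A·h = b for H (H[2,2]=1):
  H  [+605.80755 +181.76677 +488.77831]
  H  [-178.02680 +870.01503 +100.34678]
  H  [-0.24319 +0.21568 +1.00000]
B = K⁻¹H; ‖b₁‖=1.561233, ‖b₂‖=1.561233; λ = 2/(‖b₁‖+‖b₂‖) = 0.640519, sign → tz>0 ⇒ λ=+0.640519
r₁ = λ·B[:,0] = (+0.97707,-0.14513,-0.15577); r₂ = λ·B[:,1] = (+0.16703,+0.97623,+0.13815)
r₃ = r₁×r₂ = (+0.13201,-0.16100,+0.97809); SVD([r₁ r₂ r₃]) → R = UVᵀ:
  R  [+0.97707 +0.16703 +0.13201]
  R  [-0.14513 +0.97623 -0.16100]
  R  [-0.15577 +0.13815 +0.97809]
t = (+0.26561, -0.15502, +0.64052) m
tr R = 2.931386; θ = arccos((tr R − 1)/2) = 0.262698 rad = 15.051°
axis k = ((R−Rᵀ)₃₂, (R−Rᵀ)₁₃, (R−Rᵀ)₂₁) / (2 sinθ) = (+0.575973, +0.554088, -0.601034)
rvec = θ·k = (+0.151307, +0.145558, -0.157890)

rvec=(0.1513, 0.1456, -0.1579) tvec=(0.2656, -0.1550, 0.6405)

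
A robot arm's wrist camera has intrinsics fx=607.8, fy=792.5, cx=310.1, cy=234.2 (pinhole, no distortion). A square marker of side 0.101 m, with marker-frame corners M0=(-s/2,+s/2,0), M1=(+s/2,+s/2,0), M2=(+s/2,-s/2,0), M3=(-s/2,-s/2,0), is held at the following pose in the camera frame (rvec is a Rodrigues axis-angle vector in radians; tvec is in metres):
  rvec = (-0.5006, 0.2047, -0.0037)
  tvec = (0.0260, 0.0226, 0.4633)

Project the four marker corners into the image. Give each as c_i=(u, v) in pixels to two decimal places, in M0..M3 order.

Intrinsics K: fx=607.8, fy=792.5, cx=310.1, cy=234.2
Marker side s = 0.101 m; corners in marker frame (Z=0):
  M0 = (-0.0505, +0.0505, 0)
  M1 = (+0.0505, +0.0505, 0)
  M2 = (+0.0505, -0.0505, 0)
  M3 = (-0.0505, -0.0505, 0)
rvec = (-0.5006, 0.2047, -0.0037), |rvec| = θ = 0.54085 rad = 30.988°
Rodrigues: sinθ=0.51486, 1−cosθ=0.14273; R = I + sinθ·[k]× + (1−cosθ)·[k]×²:
    [+0.97955 -0.04648 +0.19577]
    [-0.05352 +0.87772 +0.47618]
    [-0.19396 -0.47692 +0.85728]
t = (0.0260, 0.0226, 0.4633) m
M0: Pc = R·M0+t = (-0.02581, +0.06963, +0.44901); u = 607.8·(-0.02581)/0.44901 + 310.1 = 275.1567, v = 792.5·(+0.06963)/0.44901 + 234.2 = 357.0921
M1: Pc = R·M1+t = (+0.07312, +0.06422, +0.42942); u = 607.8·(+0.07312)/0.42942 + 310.1 = 413.5938, v = 792.5·(+0.06422)/0.42942 + 234.2 = 352.7222
M2: Pc = R·M2+t = (+0.07781, -0.02443, +0.47759); u = 607.8·(+0.07781)/0.47759 + 310.1 = 409.1297, v = 792.5·(-0.02443)/0.47759 + 234.2 = 193.6654
M3: Pc = R·M3+t = (-0.02112, -0.01902, +0.49718); u = 607.8·(-0.02112)/0.49718 + 310.1 = 284.2808, v = 792.5·(-0.01902)/0.49718 + 234.2 = 203.8792

c0=(275.16, 357.09) c1=(413.59, 352.72) c2=(409.13, 193.67) c3=(284.28, 203.88)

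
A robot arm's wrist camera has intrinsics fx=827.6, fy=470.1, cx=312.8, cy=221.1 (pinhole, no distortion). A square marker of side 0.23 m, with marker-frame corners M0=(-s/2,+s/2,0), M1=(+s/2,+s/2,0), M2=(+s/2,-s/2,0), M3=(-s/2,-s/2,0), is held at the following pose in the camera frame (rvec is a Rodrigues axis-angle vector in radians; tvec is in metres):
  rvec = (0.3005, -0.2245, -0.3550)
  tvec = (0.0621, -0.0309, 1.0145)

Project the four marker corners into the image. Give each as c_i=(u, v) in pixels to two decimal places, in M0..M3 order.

Intrinsics K: fx=827.6, fy=470.1, cx=312.8, cy=221.1
Marker side s = 0.23 m; corners in marker frame (Z=0):
  M0 = (-0.1150, +0.1150, 0)
  M1 = (+0.1150, +0.1150, 0)
  M2 = (+0.1150, -0.1150, 0)
  M3 = (-0.1150, -0.1150, 0)
rvec = (0.3005, -0.2245, -0.3550), |rvec| = θ = 0.51645 rad = 29.591°
Rodrigues: sinθ=0.49380, 1−cosθ=0.13042; R = I + sinθ·[k]× + (1−cosθ)·[k]×²:
    [+0.91373 +0.30644 -0.26682]
    [-0.37242 +0.89422 -0.24835]
    [+0.16249 +0.32629 +0.93120]
t = (0.0621, -0.0309, 1.0145) m
M0: Pc = R·M0+t = (-0.00774, +0.11476, +1.03334); u = 827.6·(-0.00774)/1.03334 + 312.8 = 306.6023, v = 470.1·(+0.11476)/1.03334 + 221.1 = 273.3096
M1: Pc = R·M1+t = (+0.20242, +0.02911, +1.07071); u = 827.6·(+0.20242)/1.07071 + 312.8 = 469.2593, v = 470.1·(+0.02911)/1.07071 + 221.1 = 233.8798
M2: Pc = R·M2+t = (+0.13194, -0.17656, +0.99566); u = 827.6·(+0.13194)/0.99566 + 312.8 = 422.4679, v = 470.1·(-0.17656)/0.99566 + 221.1 = 137.7361
M3: Pc = R·M3+t = (-0.07822, -0.09091, +0.95829); u = 827.6·(-0.07822)/0.95829 + 312.8 = 245.2479, v = 470.1·(-0.09091)/0.95829 + 221.1 = 176.5043

c0=(306.60, 273.31) c1=(469.26, 233.88) c2=(422.47, 137.74) c3=(245.25, 176.50)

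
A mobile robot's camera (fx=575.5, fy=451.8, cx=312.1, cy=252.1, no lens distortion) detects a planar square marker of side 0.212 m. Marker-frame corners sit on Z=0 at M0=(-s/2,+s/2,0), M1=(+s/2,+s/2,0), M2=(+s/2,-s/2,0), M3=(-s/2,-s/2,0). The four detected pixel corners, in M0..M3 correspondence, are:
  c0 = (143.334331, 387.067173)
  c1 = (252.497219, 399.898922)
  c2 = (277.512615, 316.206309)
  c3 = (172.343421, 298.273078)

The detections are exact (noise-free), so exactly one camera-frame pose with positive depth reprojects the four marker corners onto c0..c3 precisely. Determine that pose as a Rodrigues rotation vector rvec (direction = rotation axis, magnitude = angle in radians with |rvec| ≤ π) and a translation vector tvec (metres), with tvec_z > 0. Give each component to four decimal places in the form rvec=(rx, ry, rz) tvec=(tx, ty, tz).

rvec=(-0.0719, -0.3469, 0.2439) tvec=(-0.1895, 0.2394, 1.1032)

Intrinsics K: fx=575.5, fy=451.8, cx=312.1, cy=252.1
Marker side s = 0.212 m; corners in marker frame (Z=0):
  M0 = (-0.1060, +0.1060, 0)
  M1 = (+0.1060, +0.1060, 0)
  M2 = (+0.1060, -0.1060, 0)
  M3 = (-0.1060, -0.1060, 0)
Detected image corners:
  c0 = (143.334331, 387.067173) px
  c1 = (252.497219, 399.898922) px
  c2 = (277.512615, 316.206309) px
  c3 = (172.343421, 298.273078) px
Planar DLT: solve 8×8 A·h = b for H (H[2,2]=1):
  H  [+568.19589 -148.45602 +213.25339]
  H  [+176.75183 +371.07160 +350.14224]
  H  [+0.29702 -0.10092 +1.00000]
B = K⁻¹H; ‖b₁‖=0.906488, ‖b₂‖=0.906488; λ = 2/(‖b₁‖+‖b₂‖) = 1.103158, sign → tz>0 ⇒ λ=+1.103158
r₁ = λ·B[:,0] = (+0.91146,+0.24874,+0.32766); r₂ = λ·B[:,1] = (-0.22420,+0.96816,-0.11133)
r₃ = r₁×r₂ = (-0.34492,+0.02801,+0.93821); SVD([r₁ r₂ r₃]) → R = UVᵀ:
  R  [+0.91146 -0.22420 -0.34492]
  R  [+0.24874 +0.96816 +0.02801]
  R  [+0.32766 -0.11133 +0.93821]
t = (-0.18948, +0.23939, +1.10316) m
tr R = 2.817842; θ = arccos((tr R − 1)/2) = 0.430108 rad = 24.643°
axis k = ((R−Rᵀ)₃₂, (R−Rᵀ)₁₃, (R−Rᵀ)₂₁) / (2 sinθ) = (-0.167088, -0.806512, +0.567116)
rvec = θ·k = (-0.071866, -0.346887, +0.243921)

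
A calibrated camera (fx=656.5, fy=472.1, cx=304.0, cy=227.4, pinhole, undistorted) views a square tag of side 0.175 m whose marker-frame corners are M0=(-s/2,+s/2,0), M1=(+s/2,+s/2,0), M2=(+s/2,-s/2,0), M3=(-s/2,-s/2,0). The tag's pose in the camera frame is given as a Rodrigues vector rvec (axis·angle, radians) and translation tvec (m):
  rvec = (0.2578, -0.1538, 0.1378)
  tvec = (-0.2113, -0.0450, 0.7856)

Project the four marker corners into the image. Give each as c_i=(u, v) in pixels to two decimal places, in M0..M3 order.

c0=(46.64, 244.49) c1=(192.76, 255.51) c2=(209.55, 155.49) c3=(55.81, 139.91)

Intrinsics K: fx=656.5, fy=472.1, cx=304.0, cy=227.4
Marker side s = 0.175 m; corners in marker frame (Z=0):
  M0 = (-0.0875, +0.0875, 0)
  M1 = (+0.0875, +0.0875, 0)
  M2 = (+0.0875, -0.0875, 0)
  M3 = (-0.0875, -0.0875, 0)
rvec = (0.2578, -0.1538, 0.1378), |rvec| = θ = 0.33031 rad = 18.925°
Rodrigues: sinθ=0.32434, 1−cosθ=0.05406; R = I + sinθ·[k]× + (1−cosθ)·[k]×²:
    [+0.97887 -0.15495 -0.13342]
    [+0.11566 +0.95766 -0.26364]
    [+0.16862 +0.24264 +0.95535]
t = (-0.2113, -0.0450, 0.7856) m
M0: Pc = R·M0+t = (-0.31051, +0.02867, +0.79208); u = 656.5·(-0.31051)/0.79208 + 304.0 = 46.6390, v = 472.1·(+0.02867)/0.79208 + 227.4 = 244.4911
M1: Pc = R·M1+t = (-0.13921, +0.04892, +0.82158); u = 656.5·(-0.13921)/0.82158 + 304.0 = 192.7644, v = 472.1·(+0.04892)/0.82158 + 227.4 = 255.5081
M2: Pc = R·M2+t = (-0.11209, -0.11867, +0.77912); u = 656.5·(-0.11209)/0.77912 + 304.0 = 209.5512, v = 472.1·(-0.11867)/0.77912 + 227.4 = 155.4904
M3: Pc = R·M3+t = (-0.28339, -0.13892, +0.74962); u = 656.5·(-0.28339)/0.74962 + 304.0 = 55.8094, v = 472.1·(-0.13892)/0.74962 + 227.4 = 139.9121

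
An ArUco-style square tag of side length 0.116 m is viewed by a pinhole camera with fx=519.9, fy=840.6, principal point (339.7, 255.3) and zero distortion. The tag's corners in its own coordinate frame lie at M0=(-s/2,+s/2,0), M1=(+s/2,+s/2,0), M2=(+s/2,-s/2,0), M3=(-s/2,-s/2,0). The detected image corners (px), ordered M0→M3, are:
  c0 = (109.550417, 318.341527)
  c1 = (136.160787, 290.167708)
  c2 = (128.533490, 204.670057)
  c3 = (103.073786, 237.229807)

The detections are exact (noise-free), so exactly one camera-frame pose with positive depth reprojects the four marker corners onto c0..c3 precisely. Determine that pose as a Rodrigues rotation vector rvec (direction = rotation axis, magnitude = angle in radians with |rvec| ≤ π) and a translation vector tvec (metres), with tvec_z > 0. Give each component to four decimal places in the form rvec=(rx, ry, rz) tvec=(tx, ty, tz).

Intrinsics K: fx=519.9, fy=840.6, cx=339.7, cy=255.3
Marker side s = 0.116 m; corners in marker frame (Z=0):
  M0 = (-0.0580, +0.0580, 0)
  M1 = (+0.0580, +0.0580, 0)
  M2 = (+0.0580, -0.0580, 0)
  M3 = (-0.0580, -0.0580, 0)
Detected image corners:
  c0 = (109.550417, 318.341527) px
  c1 = (136.160787, 290.167708) px
  c2 = (128.533490, 204.670057) px
  c3 = (103.073786, 237.229807) px
Planar DLT: solve 8×8 A·h = b for H (H[2,2]=1):
  H  [+159.99500 +32.60971 +118.87426]
  H  [-403.71207 +655.87283 +262.50995]
  H  [-0.53949 -0.23488 +1.00000]
B = K⁻¹H; ‖b₁‖=0.909446, ‖b₂‖=0.909446; λ = 2/(‖b₁‖+‖b₂‖) = 1.099570, sign → tz>0 ⇒ λ=+1.099570
r₁ = λ·B[:,0] = (+0.72598,-0.34792,-0.59321); r₂ = λ·B[:,1] = (+0.23772,+0.93637,-0.25826)
r₃ = r₁×r₂ = (+0.64532,+0.04648,+0.76250); SVD([r₁ r₂ r₃]) → R = UVᵀ:
  R  [+0.72598 +0.23772 +0.64532]
  R  [-0.34792 +0.93637 +0.04648]
  R  [-0.59321 -0.25826 +0.76250]
t = (-0.46704, +0.00943, +1.09957) m
tr R = 2.424851; θ = arccos((tr R − 1)/2) = 0.777847 rad = 44.567°
axis k = ((R−Rᵀ)₃₂, (R−Rᵀ)₁₃, (R−Rᵀ)₂₁) / (2 sinθ) = (-0.217133, +0.882461, -0.417272)
rvec = θ·k = (-0.168896, +0.686420, -0.324574)

rvec=(-0.1689, 0.6864, -0.3246) tvec=(-0.4670, 0.0094, 1.0996)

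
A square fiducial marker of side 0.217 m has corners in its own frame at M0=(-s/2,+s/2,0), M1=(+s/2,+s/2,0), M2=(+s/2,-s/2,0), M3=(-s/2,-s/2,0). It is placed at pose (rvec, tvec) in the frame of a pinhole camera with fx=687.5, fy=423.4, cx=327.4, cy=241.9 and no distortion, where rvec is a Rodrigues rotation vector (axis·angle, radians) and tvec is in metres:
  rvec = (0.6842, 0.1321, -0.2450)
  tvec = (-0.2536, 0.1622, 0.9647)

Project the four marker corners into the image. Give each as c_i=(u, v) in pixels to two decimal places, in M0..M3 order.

c0=(112.37, 347.65) c1=(245.49, 335.81) c2=(187.83, 271.61) c3=(38.35, 288.18)

Intrinsics K: fx=687.5, fy=423.4, cx=327.4, cy=241.9
Marker side s = 0.217 m; corners in marker frame (Z=0):
  M0 = (-0.1085, +0.1085, 0)
  M1 = (+0.1085, +0.1085, 0)
  M2 = (+0.1085, -0.1085, 0)
  M3 = (-0.1085, -0.1085, 0)
rvec = (0.6842, 0.1321, -0.2450), |rvec| = θ = 0.73865 rad = 42.322°
Rodrigues: sinθ=0.67329, 1−cosθ=0.26062; R = I + sinθ·[k]× + (1−cosθ)·[k]×²:
    [+0.96299 +0.26649 +0.04034]
    [-0.18015 +0.74771 -0.63912]
    [-0.20048 +0.60820 +0.76805]
t = (-0.2536, 0.1622, 0.9647) m
M0: Pc = R·M0+t = (-0.32917, +0.26287, +1.05244); u = 687.5·(-0.32917)/1.05244 + 327.4 = 112.3722, v = 423.4·(+0.26287)/1.05244 + 241.9 = 347.6544
M1: Pc = R·M1+t = (-0.12020, +0.22378, +1.00894); u = 687.5·(-0.12020)/1.00894 + 327.4 = 245.4940, v = 423.4·(+0.22378)/1.00894 + 241.9 = 335.8096
M2: Pc = R·M2+t = (-0.17803, +0.06153, +0.87696); u = 687.5·(-0.17803)/0.87696 + 327.4 = 187.8316, v = 423.4·(+0.06153)/0.87696 + 241.9 = 271.6056
M3: Pc = R·M3+t = (-0.38700, +0.10062, +0.92046); u = 687.5·(-0.38700)/0.92046 + 327.4 = 38.3476, v = 423.4·(+0.10062)/0.92046 + 241.9 = 288.1834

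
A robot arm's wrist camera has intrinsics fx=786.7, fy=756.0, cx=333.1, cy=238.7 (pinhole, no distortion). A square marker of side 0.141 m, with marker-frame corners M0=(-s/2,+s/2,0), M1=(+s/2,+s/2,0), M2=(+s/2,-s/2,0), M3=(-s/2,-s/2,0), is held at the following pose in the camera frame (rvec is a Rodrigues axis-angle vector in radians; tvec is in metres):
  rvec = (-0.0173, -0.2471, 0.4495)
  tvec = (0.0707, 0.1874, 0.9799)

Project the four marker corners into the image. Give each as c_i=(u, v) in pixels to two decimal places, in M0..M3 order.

c0=(315.95, 412.58) c1=(414.01, 453.30) c2=(460.61, 355.23) c3=(365.14, 311.62)

Intrinsics K: fx=786.7, fy=756.0, cx=333.1, cy=238.7
Marker side s = 0.141 m; corners in marker frame (Z=0):
  M0 = (-0.0705, +0.0705, 0)
  M1 = (+0.0705, +0.0705, 0)
  M2 = (+0.0705, -0.0705, 0)
  M3 = (-0.0705, -0.0705, 0)
rvec = (-0.0173, -0.2471, 0.4495), |rvec| = θ = 0.51323 rad = 29.406°
Rodrigues: sinθ=0.49100, 1−cosθ=0.12884; R = I + sinθ·[k]× + (1−cosθ)·[k]×²:
    [+0.87131 -0.42793 -0.24020]
    [+0.43212 +0.90103 -0.03778]
    [+0.23259 -0.07088 +0.96999]
t = (0.0707, 0.1874, 0.9799) m
M0: Pc = R·M0+t = (-0.02090, +0.22046, +0.95851); u = 786.7·(-0.02090)/0.95851 + 333.1 = 315.9490, v = 756.0·(+0.22046)/0.95851 + 238.7 = 412.5816
M1: Pc = R·M1+t = (+0.10196, +0.28139, +0.99130); u = 786.7·(+0.10196)/0.99130 + 333.1 = 414.0142, v = 756.0·(+0.28139)/0.99130 + 238.7 = 453.2950
M2: Pc = R·M2+t = (+0.16230, +0.15434, +1.00129); u = 786.7·(+0.16230)/1.00129 + 333.1 = 460.6136, v = 756.0·(+0.15434)/1.00129 + 238.7 = 355.2315
M3: Pc = R·M3+t = (+0.03944, +0.09341, +0.96850); u = 786.7·(+0.03944)/0.96850 + 333.1 = 365.1383, v = 756.0·(+0.09341)/0.96850 + 238.7 = 311.6175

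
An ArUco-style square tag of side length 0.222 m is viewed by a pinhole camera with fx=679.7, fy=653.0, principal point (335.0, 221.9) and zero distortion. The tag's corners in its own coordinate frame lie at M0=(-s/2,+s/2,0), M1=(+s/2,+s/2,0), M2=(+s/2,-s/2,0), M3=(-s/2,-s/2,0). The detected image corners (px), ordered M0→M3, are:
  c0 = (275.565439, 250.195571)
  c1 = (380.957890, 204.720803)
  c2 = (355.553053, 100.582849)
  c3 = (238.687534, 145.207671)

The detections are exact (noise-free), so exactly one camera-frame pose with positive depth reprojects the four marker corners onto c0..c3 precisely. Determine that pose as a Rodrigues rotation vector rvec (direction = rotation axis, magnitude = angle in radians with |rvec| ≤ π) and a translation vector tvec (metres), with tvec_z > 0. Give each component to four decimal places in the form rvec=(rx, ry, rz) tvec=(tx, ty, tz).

rvec=(0.4684, -0.3601, -0.3397) tvec=(-0.0362, -0.0833, 1.2120)

Intrinsics K: fx=679.7, fy=653.0, cx=335.0, cy=221.9
Marker side s = 0.222 m; corners in marker frame (Z=0):
  M0 = (-0.1110, +0.1110, 0)
  M1 = (+0.1110, +0.1110, 0)
  M2 = (+0.1110, -0.1110, 0)
  M3 = (-0.1110, -0.1110, 0)
Detected image corners:
  c0 = (275.565439, 250.195571) px
  c1 = (380.957890, 204.720803) px
  c2 = (355.553053, 100.582849) px
  c3 = (238.687534, 145.207671) px
Planar DLT: solve 8×8 A·h = b for H (H[2,2]=1):
  H  [+565.53495 +266.55873 +314.69647]
  H  [-165.97247 +542.04528 +177.00298]
  H  [+0.21145 +0.40580 +1.00000]
B = K⁻¹H; ‖b₁‖=0.825060, ‖b₂‖=0.825060; λ = 2/(‖b₁‖+‖b₂‖) = 1.212033, sign → tz>0 ⇒ λ=+1.212033
r₁ = λ·B[:,0] = (+0.88214,-0.39515,+0.25628); r₂ = λ·B[:,1] = (+0.23291,+0.83896,+0.49184)
r₃ = r₁×r₂ = (-0.40936,-0.37418,+0.83211); SVD([r₁ r₂ r₃]) → R = UVᵀ:
  R  [+0.88214 +0.23291 -0.40936]
  R  [-0.39515 +0.83896 -0.37418]
  R  [+0.25628 +0.49184 +0.83211]
t = (-0.03621, -0.08333, +1.21203) m
tr R = 2.553213; θ = arccos((tr R − 1)/2) = 0.681535 rad = 39.049°
axis k = ((R−Rᵀ)₃₂, (R−Rᵀ)₁₃, (R−Rᵀ)₂₁) / (2 sinθ) = (+0.687331, -0.528298, -0.498475)
rvec = θ·k = (+0.468440, -0.360054, -0.339728)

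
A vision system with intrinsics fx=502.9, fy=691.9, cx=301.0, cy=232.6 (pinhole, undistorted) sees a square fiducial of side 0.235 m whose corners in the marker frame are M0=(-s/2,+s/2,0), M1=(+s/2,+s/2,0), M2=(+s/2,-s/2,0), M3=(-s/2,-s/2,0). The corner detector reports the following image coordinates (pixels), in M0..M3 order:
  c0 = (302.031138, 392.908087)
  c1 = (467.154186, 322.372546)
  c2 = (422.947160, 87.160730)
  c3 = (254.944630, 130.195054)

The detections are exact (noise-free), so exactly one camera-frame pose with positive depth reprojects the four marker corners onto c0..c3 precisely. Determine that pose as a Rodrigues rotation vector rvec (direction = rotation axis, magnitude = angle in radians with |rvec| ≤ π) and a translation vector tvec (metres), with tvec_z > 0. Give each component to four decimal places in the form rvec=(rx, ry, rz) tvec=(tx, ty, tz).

Intrinsics K: fx=502.9, fy=691.9, cx=301.0, cy=232.6
Marker side s = 0.235 m; corners in marker frame (Z=0):
  M0 = (-0.1175, +0.1175, 0)
  M1 = (+0.1175, +0.1175, 0)
  M2 = (+0.1175, -0.1175, 0)
  M3 = (-0.1175, -0.1175, 0)
Detected image corners:
  c0 = (302.031138, 392.908087) px
  c1 = (467.154186, 322.372546) px
  c2 = (422.947160, 87.160730) px
  c3 = (254.944630, 130.195054) px
Planar DLT: solve 8×8 A·h = b for H (H[2,2]=1):
  H  [+874.57620 +175.09809 +366.11351]
  H  [-134.44809 +1044.13902 +230.86987]
  H  [+0.45820 -0.05200 +1.00000]
B = K⁻¹H; ‖b₁‖=1.573848, ‖b₂‖=1.573848; λ = 2/(‖b₁‖+‖b₂‖) = 0.635385, sign → tz>0 ⇒ λ=+0.635385
r₁ = λ·B[:,0] = (+0.93073,-0.22134,+0.29113); r₂ = λ·B[:,1] = (+0.24100,+0.96996,-0.03304)
r₃ = r₁×r₂ = (-0.27507,+0.10092,+0.95611); SVD([r₁ r₂ r₃]) → R = UVᵀ:
  R  [+0.93073 +0.24100 -0.27507]
  R  [-0.22134 +0.96996 +0.10092]
  R  [+0.29113 -0.03304 +0.95611]
t = (+0.08227, -0.00159, +0.63539) m
tr R = 2.856801; θ = arccos((tr R − 1)/2) = 0.380711 rad = 21.813°
axis k = ((R−Rᵀ)₃₂, (R−Rᵀ)₁₃, (R−Rᵀ)₂₁) / (2 sinθ) = (-0.180257, -0.761883, -0.622127)
rvec = θ·k = (-0.068626, -0.290057, -0.236851)

rvec=(-0.0686, -0.2901, -0.2369) tvec=(0.0823, -0.0016, 0.6354)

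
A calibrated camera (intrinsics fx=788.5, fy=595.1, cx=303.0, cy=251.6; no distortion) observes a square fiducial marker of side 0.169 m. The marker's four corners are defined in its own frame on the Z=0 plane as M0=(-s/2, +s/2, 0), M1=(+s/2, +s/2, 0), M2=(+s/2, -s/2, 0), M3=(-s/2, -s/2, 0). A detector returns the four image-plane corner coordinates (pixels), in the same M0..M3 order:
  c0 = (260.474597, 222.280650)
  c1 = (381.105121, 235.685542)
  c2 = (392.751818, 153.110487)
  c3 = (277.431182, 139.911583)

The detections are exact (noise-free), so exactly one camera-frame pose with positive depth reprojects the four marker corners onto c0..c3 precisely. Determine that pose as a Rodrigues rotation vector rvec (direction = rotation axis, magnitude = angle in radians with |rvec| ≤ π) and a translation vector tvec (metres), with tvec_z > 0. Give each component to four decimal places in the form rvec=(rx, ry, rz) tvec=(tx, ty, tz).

rvec=(-0.2954, -0.0522, 0.1392) tvec=(0.0357, -0.1215, 1.1166)

Intrinsics K: fx=788.5, fy=595.1, cx=303.0, cy=251.6
Marker side s = 0.169 m; corners in marker frame (Z=0):
  M0 = (-0.0845, +0.0845, 0)
  M1 = (+0.0845, +0.0845, 0)
  M2 = (+0.0845, -0.0845, 0)
  M3 = (-0.0845, -0.0845, 0)
Detected image corners:
  c0 = (260.474597, 222.280650) px
  c1 = (381.105121, 235.685542) px
  c2 = (392.751818, 153.110487) px
  c3 = (277.431182, 139.911583) px
Planar DLT: solve 8×8 A·h = b for H (H[2,2]=1):
  H  [+706.79407 -170.82748 +328.23733]
  H  [+83.88440 +438.62965 +186.84629]
  H  [+0.02764 -0.26297 +1.00000]
B = K⁻¹H; ‖b₁‖=0.895569, ‖b₂‖=0.895569; λ = 2/(‖b₁‖+‖b₂‖) = 1.116609, sign → tz>0 ⇒ λ=+1.116609
r₁ = λ·B[:,0] = (+0.98905,+0.14435,+0.03086); r₂ = λ·B[:,1] = (-0.12908,+0.94716,-0.29364)
r₃ = r₁×r₂ = (-0.07161,+0.28644,+0.95542); SVD([r₁ r₂ r₃]) → R = UVᵀ:
  R  [+0.98905 -0.12908 -0.07161]
  R  [+0.14435 +0.94716 +0.28644]
  R  [+0.03086 -0.29364 +0.95542]
t = (+0.03574, -0.12150, +1.11661) m
tr R = 2.891627; θ = arccos((tr R − 1)/2) = 0.330705 rad = 18.948°
axis k = ((R−Rᵀ)₃₂, (R−Rᵀ)₁₃, (R−Rᵀ)₂₁) / (2 sinθ) = (-0.893217, -0.157790, +0.421028)
rvec = θ·k = (-0.295391, -0.052182, +0.139236)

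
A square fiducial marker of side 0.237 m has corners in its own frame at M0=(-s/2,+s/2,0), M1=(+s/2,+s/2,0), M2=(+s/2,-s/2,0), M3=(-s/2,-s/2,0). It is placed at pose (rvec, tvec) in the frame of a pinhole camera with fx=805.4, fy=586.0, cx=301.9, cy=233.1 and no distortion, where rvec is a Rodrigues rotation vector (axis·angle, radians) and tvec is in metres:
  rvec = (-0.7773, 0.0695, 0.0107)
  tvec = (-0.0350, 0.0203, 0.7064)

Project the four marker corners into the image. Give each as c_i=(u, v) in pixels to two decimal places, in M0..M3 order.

Intrinsics K: fx=805.4, fy=586.0, cx=301.9, cy=233.1
Marker side s = 0.237 m; corners in marker frame (Z=0):
  M0 = (-0.1185, +0.1185, 0)
  M1 = (+0.1185, +0.1185, 0)
  M2 = (+0.1185, -0.1185, 0)
  M3 = (-0.1185, -0.1185, 0)
rvec = (-0.7773, 0.0695, 0.0107), |rvec| = θ = 0.78047 rad = 44.718°
Rodrigues: sinθ=0.70362, 1−cosθ=0.28942; R = I + sinθ·[k]× + (1−cosθ)·[k]×²:
    [+0.99765 -0.03531 +0.05870]
    [-0.01602 +0.71287 +0.70111]
    [-0.06661 -0.70040 +0.71063]
t = (-0.0350, 0.0203, 0.7064) m
M0: Pc = R·M0+t = (-0.15741, +0.10667, +0.63130); u = 805.4·(-0.15741)/0.63130 + 301.9 = 101.0827, v = 586.0·(+0.10667)/0.63130 + 233.1 = 332.1203
M1: Pc = R·M1+t = (+0.07904, +0.10288, +0.61551); u = 805.4·(+0.07904)/0.61551 + 301.9 = 405.3205, v = 586.0·(+0.10288)/0.61551 + 233.1 = 331.0449
M2: Pc = R·M2+t = (+0.08741, -0.06607, +0.78150); u = 805.4·(+0.08741)/0.78150 + 301.9 = 391.9788, v = 586.0·(-0.06607)/0.78150 + 233.1 = 183.5552
M3: Pc = R·M3+t = (-0.14904, -0.06228, +0.79729); u = 805.4·(-0.14904)/0.79729 + 301.9 = 151.3472, v = 586.0·(-0.06228)/0.79729 + 233.1 = 187.3270

c0=(101.08, 332.12) c1=(405.32, 331.04) c2=(391.98, 183.56) c3=(151.35, 187.33)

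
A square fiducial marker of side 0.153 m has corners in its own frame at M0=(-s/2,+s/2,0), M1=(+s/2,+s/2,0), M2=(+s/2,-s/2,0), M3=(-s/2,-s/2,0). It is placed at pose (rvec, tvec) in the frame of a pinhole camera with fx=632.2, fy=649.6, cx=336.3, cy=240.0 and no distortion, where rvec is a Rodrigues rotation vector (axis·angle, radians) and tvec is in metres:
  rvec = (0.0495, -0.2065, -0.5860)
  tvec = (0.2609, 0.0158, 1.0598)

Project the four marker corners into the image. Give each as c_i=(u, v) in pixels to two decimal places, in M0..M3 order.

c0=(480.42, 315.09) c1=(549.48, 262.30) c2=(503.33, 184.97) c3=(431.97, 236.54)

Intrinsics K: fx=632.2, fy=649.6, cx=336.3, cy=240.0
Marker side s = 0.153 m; corners in marker frame (Z=0):
  M0 = (-0.0765, +0.0765, 0)
  M1 = (+0.0765, +0.0765, 0)
  M2 = (+0.0765, -0.0765, 0)
  M3 = (-0.0765, -0.0765, 0)
rvec = (0.0495, -0.2065, -0.5860), |rvec| = θ = 0.62329 rad = 35.712°
Rodrigues: sinθ=0.58371, 1−cosθ=0.18804; R = I + sinθ·[k]× + (1−cosθ)·[k]×²:
    [+0.81315 +0.54384 -0.20743]
    [-0.55374 +0.83260 +0.01221]
    [+0.17935 +0.10493 +0.97817]
t = (0.2609, 0.0158, 1.0598) m
M0: Pc = R·M0+t = (+0.24030, +0.12185, +1.05411); u = 632.2·(+0.24030)/1.05411 + 336.3 = 480.4185, v = 649.6·(+0.12185)/1.05411 + 240.0 = 315.0938
M1: Pc = R·M1+t = (+0.36471, +0.03713, +1.08155); u = 632.2·(+0.36471)/1.08155 + 336.3 = 549.4849, v = 649.6·(+0.03713)/1.08155 + 240.0 = 262.3031
M2: Pc = R·M2+t = (+0.28150, -0.09025, +1.06549); u = 632.2·(+0.28150)/1.06549 + 336.3 = 503.3266, v = 649.6·(-0.09025)/1.06549 + 240.0 = 184.9742
M3: Pc = R·M3+t = (+0.15709, -0.00553, +1.03805); u = 632.2·(+0.15709)/1.03805 + 336.3 = 431.9719, v = 649.6·(-0.00553)/1.03805 + 240.0 = 236.5373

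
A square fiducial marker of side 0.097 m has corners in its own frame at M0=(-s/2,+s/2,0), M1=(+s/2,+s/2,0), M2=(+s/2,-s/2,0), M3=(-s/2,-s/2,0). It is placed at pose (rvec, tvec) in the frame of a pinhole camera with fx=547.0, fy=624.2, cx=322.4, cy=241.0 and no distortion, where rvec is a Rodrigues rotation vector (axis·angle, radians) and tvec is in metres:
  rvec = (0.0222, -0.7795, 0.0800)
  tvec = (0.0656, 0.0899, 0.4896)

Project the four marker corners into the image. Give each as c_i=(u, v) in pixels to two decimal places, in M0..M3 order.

c0=(355.28, 426.38) c1=(422.83, 409.61) c2=(430.78, 294.18) c3=(364.55, 293.65)

Intrinsics K: fx=547.0, fy=624.2, cx=322.4, cy=241.0
Marker side s = 0.097 m; corners in marker frame (Z=0):
  M0 = (-0.0485, +0.0485, 0)
  M1 = (+0.0485, +0.0485, 0)
  M2 = (+0.0485, -0.0485, 0)
  M3 = (-0.0485, -0.0485, 0)
rvec = (0.0222, -0.7795, 0.0800), |rvec| = θ = 0.78391 rad = 44.915°
Rodrigues: sinθ=0.70605, 1−cosθ=0.29184; R = I + sinθ·[k]× + (1−cosθ)·[k]×²:
    [+0.70839 -0.08027 -0.70124]
    [+0.06384 +0.99673 -0.04961]
    [+0.70293 -0.00962 +0.71120]
t = (0.0656, 0.0899, 0.4896) m
M0: Pc = R·M0+t = (+0.02735, +0.13515, +0.45504); u = 547.0·(+0.02735)/0.45504 + 322.4 = 355.2767, v = 624.2·(+0.13515)/0.45504 + 241.0 = 426.3844
M1: Pc = R·M1+t = (+0.09606, +0.14134, +0.52323); u = 547.0·(+0.09606)/0.52323 + 322.4 = 422.8289, v = 624.2·(+0.14134)/0.52323 + 241.0 = 409.6133
M2: Pc = R·M2+t = (+0.10385, +0.04465, +0.52416); u = 547.0·(+0.10385)/0.52416 + 322.4 = 430.7758, v = 624.2·(+0.04465)/0.52416 + 241.0 = 294.1777
M3: Pc = R·M3+t = (+0.03514, +0.03846, +0.45597); u = 547.0·(+0.03514)/0.45597 + 322.4 = 364.5503, v = 624.2·(+0.03846)/0.45597 + 241.0 = 293.6530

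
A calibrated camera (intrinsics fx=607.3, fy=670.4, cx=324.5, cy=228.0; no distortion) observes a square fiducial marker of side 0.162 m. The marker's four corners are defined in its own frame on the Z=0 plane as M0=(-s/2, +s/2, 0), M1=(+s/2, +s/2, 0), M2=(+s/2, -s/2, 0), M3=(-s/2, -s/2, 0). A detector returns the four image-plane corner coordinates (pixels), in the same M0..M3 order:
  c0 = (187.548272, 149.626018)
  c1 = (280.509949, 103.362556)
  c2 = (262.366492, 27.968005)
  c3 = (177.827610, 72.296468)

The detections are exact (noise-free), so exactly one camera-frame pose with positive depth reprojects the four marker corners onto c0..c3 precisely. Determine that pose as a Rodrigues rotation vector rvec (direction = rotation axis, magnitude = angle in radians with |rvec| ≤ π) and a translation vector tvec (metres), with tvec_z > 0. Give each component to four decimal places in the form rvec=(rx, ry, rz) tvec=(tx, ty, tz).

rvec=(-0.5479, 0.2793, -0.3256) tvec=(-0.1591, -0.2067, 0.9821)

Intrinsics K: fx=607.3, fy=670.4, cx=324.5, cy=228.0
Marker side s = 0.162 m; corners in marker frame (Z=0):
  M0 = (-0.0810, +0.0810, 0)
  M1 = (+0.0810, +0.0810, 0)
  M2 = (+0.0810, -0.0810, 0)
  M3 = (-0.0810, -0.0810, 0)
Detected image corners:
  c0 = (187.548272, 149.626018) px
  c1 = (280.509949, 103.362556) px
  c2 = (262.366492, 27.968005) px
  c3 = (177.827610, 72.296468) px
Planar DLT: solve 8×8 A·h = b for H (H[2,2]=1):
  H  [+506.97407 -41.15727 +226.11970]
  H  [-294.77203 +422.14208 +86.90703]
  H  [-0.17480 -0.55839 +1.00000]
B = K⁻¹H; ‖b₁‖=1.018187, ‖b₂‖=1.018187; λ = 2/(‖b₁‖+‖b₂‖) = 0.982138, sign → tz>0 ⇒ λ=+0.982138
r₁ = λ·B[:,0] = (+0.91162,-0.37345,-0.17168); r₂ = λ·B[:,1] = (+0.22648,+0.80495,-0.54842)
r₃ = r₁×r₂ = (+0.34300,+0.46107,+0.81839); SVD([r₁ r₂ r₃]) → R = UVᵀ:
  R  [+0.91162 +0.22648 +0.34300]
  R  [-0.37345 +0.80495 +0.46107]
  R  [-0.17168 -0.54842 +0.81839]
t = (-0.15910, -0.20670, +0.98214) m
tr R = 2.534969; θ = arccos((tr R − 1)/2) = 0.695888 rad = 39.871°
axis k = ((R−Rᵀ)₃₂, (R−Rᵀ)₁₃, (R−Rᵀ)₂₁) / (2 sinθ) = (-0.787345, +0.401427, -0.467915)
rvec = θ·k = (-0.547904, +0.279349, -0.325616)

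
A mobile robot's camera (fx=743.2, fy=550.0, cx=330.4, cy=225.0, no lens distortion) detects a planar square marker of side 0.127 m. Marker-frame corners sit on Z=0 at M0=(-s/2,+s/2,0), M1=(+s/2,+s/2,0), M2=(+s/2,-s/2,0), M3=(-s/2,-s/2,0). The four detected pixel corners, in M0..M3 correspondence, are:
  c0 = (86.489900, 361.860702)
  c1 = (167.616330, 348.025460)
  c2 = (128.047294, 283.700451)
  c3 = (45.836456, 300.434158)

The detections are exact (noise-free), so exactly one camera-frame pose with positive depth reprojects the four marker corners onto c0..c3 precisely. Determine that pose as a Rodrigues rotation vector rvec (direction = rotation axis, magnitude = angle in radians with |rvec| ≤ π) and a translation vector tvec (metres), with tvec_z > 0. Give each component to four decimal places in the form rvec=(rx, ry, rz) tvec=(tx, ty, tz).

Intrinsics K: fx=743.2, fy=550.0, cx=330.4, cy=225.0
Marker side s = 0.127 m; corners in marker frame (Z=0):
  M0 = (-0.0635, +0.0635, 0)
  M1 = (+0.0635, +0.0635, 0)
  M2 = (+0.0635, -0.0635, 0)
  M3 = (-0.0635, -0.0635, 0)
Detected image corners:
  c0 = (86.489900, 361.860702) px
  c1 = (167.616330, 348.025460) px
  c2 = (128.047294, 283.700451) px
  c3 = (45.836456, 300.434158) px
Planar DLT: solve 8×8 A·h = b for H (H[2,2]=1):
  H  [+610.72556 +342.95248 +106.53733]
  H  [-217.72301 +576.60377 +324.15592]
  H  [-0.30156 +0.25266 +1.00000]
B = K⁻¹H; ‖b₁‖=1.038639, ‖b₂‖=1.038639; λ = 2/(‖b₁‖+‖b₂‖) = 0.962798, sign → tz>0 ⇒ λ=+0.962798
r₁ = λ·B[:,0] = (+0.92026,-0.26236,-0.29034); r₂ = λ·B[:,1] = (+0.33614,+0.90985,+0.24326)
r₃ = r₁×r₂ = (+0.20035,-0.32146,+0.92549); SVD([r₁ r₂ r₃]) → R = UVᵀ:
  R  [+0.92026 +0.33614 +0.20035]
  R  [-0.26236 +0.90985 -0.32146]
  R  [-0.29034 +0.24326 +0.92549]
t = (-0.29001, +0.17358, +0.96280) m
tr R = 2.755596; θ = arccos((tr R − 1)/2) = 0.499551 rad = 28.622°
axis k = ((R−Rᵀ)₃₂, (R−Rᵀ)₁₃, (R−Rᵀ)₂₁) / (2 sinθ) = (+0.589441, +0.512165, -0.624697)
rvec = θ·k = (+0.294456, +0.255852, -0.312068)

rvec=(0.2945, 0.2559, -0.3121) tvec=(-0.2900, 0.1736, 0.9628)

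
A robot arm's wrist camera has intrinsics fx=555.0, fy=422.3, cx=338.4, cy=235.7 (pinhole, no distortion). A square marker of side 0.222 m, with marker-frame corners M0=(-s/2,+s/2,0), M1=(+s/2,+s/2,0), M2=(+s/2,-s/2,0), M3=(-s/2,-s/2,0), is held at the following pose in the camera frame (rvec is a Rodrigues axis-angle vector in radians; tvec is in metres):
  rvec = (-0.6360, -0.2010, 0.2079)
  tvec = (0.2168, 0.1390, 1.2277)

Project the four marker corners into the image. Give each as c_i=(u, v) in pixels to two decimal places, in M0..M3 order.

Intrinsics K: fx=555.0, fy=422.3, cx=338.4, cy=235.7
Marker side s = 0.222 m; corners in marker frame (Z=0):
  M0 = (-0.1110, +0.1110, 0)
  M1 = (+0.1110, +0.1110, 0)
  M2 = (+0.1110, -0.1110, 0)
  M3 = (-0.1110, -0.1110, 0)
rvec = (-0.6360, -0.2010, 0.2079), |rvec| = θ = 0.69866 rad = 40.030°
Rodrigues: sinθ=0.64319, 1−cosθ=0.23429; R = I + sinθ·[k]× + (1−cosθ)·[k]×²:
    [+0.95986 -0.13003 -0.24851]
    [+0.25275 +0.78510 +0.56545]
    [+0.12158 -0.60557 +0.78645]
t = (0.2168, 0.1390, 1.2277) m
M0: Pc = R·M0+t = (+0.09582, +0.19809, +1.14699); u = 555.0·(+0.09582)/1.14699 + 338.4 = 384.7658, v = 422.3·(+0.19809)/1.14699 + 235.7 = 308.6333
M1: Pc = R·M1+t = (+0.30891, +0.25420, +1.17398); u = 555.0·(+0.30891)/1.17398 + 338.4 = 484.4382, v = 422.3·(+0.25420)/1.17398 + 235.7 = 327.1408
M2: Pc = R·M2+t = (+0.33778, +0.07991, +1.30841); u = 555.0·(+0.33778)/1.30841 + 338.4 = 481.6782, v = 422.3·(+0.07991)/1.30841 + 235.7 = 261.4915
M3: Pc = R·M3+t = (+0.12469, +0.02380, +1.28142); u = 555.0·(+0.12469)/1.28142 + 338.4 = 392.4044, v = 422.3·(+0.02380)/1.28142 + 235.7 = 243.5428

c0=(384.77, 308.63) c1=(484.44, 327.14) c2=(481.68, 261.49) c3=(392.40, 243.54)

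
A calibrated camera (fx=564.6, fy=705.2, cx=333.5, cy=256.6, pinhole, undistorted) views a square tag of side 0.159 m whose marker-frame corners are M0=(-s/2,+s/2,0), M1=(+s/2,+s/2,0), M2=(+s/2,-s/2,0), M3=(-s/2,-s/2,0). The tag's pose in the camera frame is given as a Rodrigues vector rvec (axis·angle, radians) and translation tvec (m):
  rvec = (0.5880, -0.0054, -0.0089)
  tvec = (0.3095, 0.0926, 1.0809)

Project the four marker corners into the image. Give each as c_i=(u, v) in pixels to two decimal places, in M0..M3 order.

Intrinsics K: fx=564.6, fy=705.2, cx=333.5, cy=256.6
Marker side s = 0.159 m; corners in marker frame (Z=0):
  M0 = (-0.0795, +0.0795, 0)
  M1 = (+0.0795, +0.0795, 0)
  M2 = (+0.0795, -0.0795, 0)
  M3 = (-0.0795, -0.0795, 0)
rvec = (0.5880, -0.0054, -0.0089), |rvec| = θ = 0.58809 rad = 33.695°
Rodrigues: sinθ=0.55477, 1−cosθ=0.16800; R = I + sinθ·[k]× + (1−cosθ)·[k]×²:
    [+0.99995 +0.00685 -0.00764]
    [-0.00994 +0.83201 -0.55466]
    [+0.00255 +0.55471 +0.83204]
t = (0.3095, 0.0926, 1.0809) m
M0: Pc = R·M0+t = (+0.23055, +0.15954, +1.12480); u = 564.6·(+0.23055)/1.12480 + 333.5 = 449.2258, v = 705.2·(+0.15954)/1.12480 + 256.6 = 356.6219
M1: Pc = R·M1+t = (+0.38954, +0.15796, +1.12520); u = 564.6·(+0.38954)/1.12520 + 333.5 = 528.9623, v = 705.2·(+0.15796)/1.12520 + 256.6 = 355.5955
M2: Pc = R·M2+t = (+0.38845, +0.02566, +1.03700); u = 564.6·(+0.38845)/1.03700 + 333.5 = 544.9935, v = 705.2·(+0.02566)/1.03700 + 256.6 = 274.0530
M3: Pc = R·M3+t = (+0.22946, +0.02724, +1.03660); u = 564.6·(+0.22946)/1.03660 + 333.5 = 458.4788, v = 705.2·(+0.02724)/1.03660 + 256.6 = 275.1348

c0=(449.23, 356.62) c1=(528.96, 355.60) c2=(544.99, 274.05) c3=(458.48, 275.13)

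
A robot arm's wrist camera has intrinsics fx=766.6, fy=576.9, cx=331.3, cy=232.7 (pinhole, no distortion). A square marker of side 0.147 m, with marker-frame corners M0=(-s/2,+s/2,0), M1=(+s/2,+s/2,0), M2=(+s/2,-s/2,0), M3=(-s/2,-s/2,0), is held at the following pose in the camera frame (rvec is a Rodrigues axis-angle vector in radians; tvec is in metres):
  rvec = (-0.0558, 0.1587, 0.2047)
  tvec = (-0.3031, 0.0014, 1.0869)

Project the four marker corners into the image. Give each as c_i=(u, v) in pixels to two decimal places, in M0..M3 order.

Intrinsics K: fx=766.6, fy=576.9, cx=331.3, cy=232.7
Marker side s = 0.147 m; corners in marker frame (Z=0):
  M0 = (-0.0735, +0.0735, 0)
  M1 = (+0.0735, +0.0735, 0)
  M2 = (+0.0735, -0.0735, 0)
  M3 = (-0.0735, -0.0735, 0)
rvec = (-0.0558, 0.1587, 0.2047), |rvec| = θ = 0.26496 rad = 15.181°
Rodrigues: sinθ=0.26187, 1−cosθ=0.03490; R = I + sinθ·[k]× + (1−cosθ)·[k]×²:
    [+0.96665 -0.20672 +0.15117]
    [+0.19791 +0.97762 +0.07130]
    [-0.16253 -0.03900 +0.98593]
t = (-0.3031, 0.0014, 1.0869) m
M0: Pc = R·M0+t = (-0.38934, +0.05871, +1.09598); u = 766.6·(-0.38934)/1.09598 + 331.3 = 58.9682, v = 576.9·(+0.05871)/1.09598 + 232.7 = 263.6031
M1: Pc = R·M1+t = (-0.24724, +0.08780, +1.07209); u = 766.6·(-0.24724)/1.07209 + 331.3 = 154.5068, v = 576.9·(+0.08780)/1.07209 + 232.7 = 279.9469
M2: Pc = R·M2+t = (-0.21686, -0.05591, +1.07782); u = 766.6·(-0.21686)/1.07782 + 331.3 = 177.0601, v = 576.9·(-0.05591)/1.07782 + 232.7 = 202.7750
M3: Pc = R·M3+t = (-0.35896, -0.08500, +1.10171); u = 766.6·(-0.35896)/1.10171 + 331.3 = 81.5296, v = 576.9·(-0.08500)/1.10171 + 232.7 = 188.1897

c0=(58.97, 263.60) c1=(154.51, 279.95) c2=(177.06, 202.77) c3=(81.53, 188.19)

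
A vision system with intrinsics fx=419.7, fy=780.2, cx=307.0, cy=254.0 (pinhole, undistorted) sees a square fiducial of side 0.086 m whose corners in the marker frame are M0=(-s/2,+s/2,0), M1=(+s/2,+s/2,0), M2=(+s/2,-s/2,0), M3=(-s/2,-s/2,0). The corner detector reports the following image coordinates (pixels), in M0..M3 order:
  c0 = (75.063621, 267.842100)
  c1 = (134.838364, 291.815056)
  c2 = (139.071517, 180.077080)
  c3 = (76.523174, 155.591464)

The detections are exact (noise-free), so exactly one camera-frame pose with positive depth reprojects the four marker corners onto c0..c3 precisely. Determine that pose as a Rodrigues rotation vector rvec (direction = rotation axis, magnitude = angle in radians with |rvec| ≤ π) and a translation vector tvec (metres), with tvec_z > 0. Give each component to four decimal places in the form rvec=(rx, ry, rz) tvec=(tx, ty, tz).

Intrinsics K: fx=419.7, fy=780.2, cx=307.0, cy=254.0
Marker side s = 0.086 m; corners in marker frame (Z=0):
  M0 = (-0.0430, +0.0430, 0)
  M1 = (+0.0430, +0.0430, 0)
  M2 = (+0.0430, -0.0430, 0)
  M3 = (-0.0430, -0.0430, 0)
Detected image corners:
  c0 = (75.063621, 267.842100) px
  c1 = (134.838364, 291.815056) px
  c2 = (139.071517, 180.077080) px
  c3 = (76.523174, 155.591464) px
Planar DLT: solve 8×8 A·h = b for H (H[2,2]=1):
  H  [+704.40836 +22.73868 +106.26285]
  H  [+268.18358 +1419.66832 +225.06299]
  H  [-0.06025 +0.52451 +1.00000]
B = K⁻¹H; ‖b₁‖=1.761369, ‖b₂‖=1.761369; λ = 2/(‖b₁‖+‖b₂‖) = 0.567740, sign → tz>0 ⇒ λ=+0.567740
r₁ = λ·B[:,0] = (+0.97789,+0.20629,-0.03420); r₂ = λ·B[:,1] = (-0.18706,+0.93613,+0.29778)
r₃ = r₁×r₂ = (+0.09345,-0.28480,+0.95402); SVD([r₁ r₂ r₃]) → R = UVᵀ:
  R  [+0.97789 -0.18706 +0.09345]
  R  [+0.20629 +0.93613 -0.28480]
  R  [-0.03420 +0.29778 +0.95402]
t = (-0.27154, -0.02106, +0.56774) m
tr R = 2.868040; θ = arccos((tr R − 1)/2) = 0.365291 rad = 20.930°
axis k = ((R−Rᵀ)₃₂, (R−Rᵀ)₁₃, (R−Rᵀ)₂₁) / (2 sinθ) = (+0.815443, +0.178676, +0.550571)
rvec = θ·k = (+0.297874, +0.065269, +0.201119)

rvec=(0.2979, 0.0653, 0.2011) tvec=(-0.2715, -0.0211, 0.5677)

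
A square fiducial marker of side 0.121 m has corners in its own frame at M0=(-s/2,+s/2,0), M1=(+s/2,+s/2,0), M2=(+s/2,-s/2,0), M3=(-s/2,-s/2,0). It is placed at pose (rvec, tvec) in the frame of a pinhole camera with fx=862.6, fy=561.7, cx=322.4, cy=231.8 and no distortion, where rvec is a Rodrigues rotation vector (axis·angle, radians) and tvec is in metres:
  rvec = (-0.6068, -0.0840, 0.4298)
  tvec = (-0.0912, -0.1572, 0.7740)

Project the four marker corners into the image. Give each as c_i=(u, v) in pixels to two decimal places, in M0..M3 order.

Intrinsics K: fx=862.6, fy=561.7, cx=322.4, cy=231.8
Marker side s = 0.121 m; corners in marker frame (Z=0):
  M0 = (-0.0605, +0.0605, 0)
  M1 = (+0.0605, +0.0605, 0)
  M2 = (+0.0605, -0.0605, 0)
  M3 = (-0.0605, -0.0605, 0)
rvec = (-0.6068, -0.0840, 0.4298), |rvec| = θ = 0.74832 rad = 42.876°
Rodrigues: sinθ=0.68041, 1−cosθ=0.26717; R = I + sinθ·[k]× + (1−cosθ)·[k]×²:
    [+0.90850 -0.36648 -0.20081]
    [+0.41511 +0.73620 +0.53451]
    [-0.04805 -0.56896 +0.82096]
t = (-0.0912, -0.1572, 0.7740) m
M0: Pc = R·M0+t = (-0.16834, -0.13777, +0.74249); u = 862.6·(-0.16834)/0.74249 + 322.4 = 126.8316, v = 561.7·(-0.13777)/0.74249 + 231.8 = 127.5718
M1: Pc = R·M1+t = (-0.05841, -0.08755, +0.73667); u = 862.6·(-0.05841)/0.73667 + 322.4 = 254.0081, v = 561.7·(-0.08755)/0.73667 + 231.8 = 165.0477
M2: Pc = R·M2+t = (-0.01406, -0.17663, +0.80551); u = 862.6·(-0.01406)/0.80551 + 322.4 = 307.3394, v = 561.7·(-0.17663)/0.80551 + 231.8 = 108.6358
M3: Pc = R·M3+t = (-0.12399, -0.22685, +0.81133); u = 862.6·(-0.12399)/0.81133 + 322.4 = 190.5720, v = 561.7·(-0.22685)/0.81133 + 231.8 = 74.7441

c0=(126.83, 127.57) c1=(254.01, 165.05) c2=(307.34, 108.64) c3=(190.57, 74.74)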